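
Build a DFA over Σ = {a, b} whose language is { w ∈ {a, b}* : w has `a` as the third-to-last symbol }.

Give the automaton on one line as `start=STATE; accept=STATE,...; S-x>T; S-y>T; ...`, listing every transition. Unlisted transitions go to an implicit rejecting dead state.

start=q0; accept=q7,q8,q9,q10; q0-a>q1; q0-b>q2; q1-a>q3; q1-b>q4; q2-a>q5; q2-b>q6; q3-a>q7; q3-b>q8; q4-a>q9; q4-b>q10; q5-a>q11; q5-b>q12; q6-a>q13; q6-b>q14; q7-a>q7; q7-b>q8; q8-a>q9; q8-b>q10; q9-a>q11; q9-b>q12; q10-a>q13; q10-b>q14; q11-a>q7; q11-b>q8; q12-a>q9; q12-b>q10; q13-a>q11; q13-b>q12; q14-a>q13; q14-b>q14

A DFA must remember the last 3 symbols (since which symbol is third-to-last isn't known until the input ends). Use one state per possible window of the last ≤3 symbols; accept from those whose window starts with `a`.
A 15-state machine:
          a    b  
>  q0     q1   q2 
   q1     q3   q4 
   q2     q5   q6 
   q3     q7   q8 
   q4     q9  q10 
   q5    q11  q12 
   q6    q13  q14 
 * q7     q7   q8 
 * q8     q9  q10 
 * q9    q11  q12 
 * q10   q13  q14 
   q11    q7   q8 
   q12    q9  q10 
   q13   q11  q12 
   q14   q13  q14 
(> = start, * = accepting)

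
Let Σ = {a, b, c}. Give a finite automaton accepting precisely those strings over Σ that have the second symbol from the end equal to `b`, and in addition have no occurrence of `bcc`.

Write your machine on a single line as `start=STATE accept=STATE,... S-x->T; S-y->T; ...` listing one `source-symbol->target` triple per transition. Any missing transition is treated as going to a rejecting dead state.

start=q0; accept=q7,q8,q9; q0-a->q1; q0-b->q2; q0-c->q3; q1-a->q4; q1-b->q5; q1-c->q6; q2-a->q7; q2-b->q8; q2-c->q9; q3-a->q10; q3-b->q11; q3-c->q12; q4-a->q4; q4-b->q5; q4-c->q6; q5-a->q7; q5-b->q8; q5-c->q9; q6-a->q10; q6-b->q11; q6-c->q12; q7-a->q4; q7-b->q5; q7-c->q6; q8-a->q7; q8-b->q8; q8-c->q9; q9-a->q10; q9-b->q11; q9-c->q13; q10-a->q4; q10-b->q5; q10-c->q6; q11-a->q7; q11-b->q8; q11-c->q9; q12-a->q10; q12-b->q11; q12-c->q12; q13-a->q14; q13-b->q15; q13-c->q13; q14-a->q16; q14-b->q17; q14-c->q18; q15-a->q19; q15-b->q20; q15-c->q21; q16-a->q16; q16-b->q17; q16-c->q18; q17-a->q19; q17-b->q20; q17-c->q21; q18-a->q14; q18-b->q15; q18-c->q13; q19-a->q16; q19-b->q17; q19-c->q18; q20-a->q19; q20-b->q20; q20-c->q21; q21-a->q14; q21-b->q15; q21-c->q13

Build one automaton per condition and run them in lockstep. The first has 13 states tracking the last 2 symbols read; the second has 4 states tracking partial matches of the forbidden pattern `bcc`. A product state is a pair (one from each), accepting exactly when both do.
With 22 states:
          a    b    c  
>  q0     q1   q2   q3 
   q1     q4   q5   q6 
   q2     q7   q8   q9 
   q3    q10  q11  q12 
   q4     q4   q5   q6 
   q5     q7   q8   q9 
   q6    q10  q11  q12 
 * q7     q4   q5   q6 
 * q8     q7   q8   q9 
 * q9    q10  q11  q13 
   q10    q4   q5   q6 
   q11    q7   q8   q9 
   q12   q10  q11  q12 
   q13   q14  q15  q13 
   q14   q16  q17  q18 
   q15   q19  q20  q21 
   q16   q16  q17  q18 
   q17   q19  q20  q21 
   q18   q14  q15  q13 
   q19   q16  q17  q18 
   q20   q19  q20  q21 
   q21   q14  q15  q13 
(> = start, * = accepting)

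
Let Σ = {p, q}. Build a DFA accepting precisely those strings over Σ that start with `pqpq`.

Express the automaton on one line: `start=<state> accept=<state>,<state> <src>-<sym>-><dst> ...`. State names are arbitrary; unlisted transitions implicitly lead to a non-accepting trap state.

Walk along `pqpq` while the input agrees: from A take `p` to B, and so on. Any deviation drops to the rejecting sink F. Once E is reached the prefix is confirmed and every continuation is accepted.
A 6-state machine:
       p  q 
>  A   B  F 
   B   F  C 
   C   D  F 
   D   F  E 
 * E   E  E 
   F   F  F 
(> = start, * = accepting)

start=A accept=E A-p->B A-q->F B-p->F B-q->C C-p->D C-q->F D-p->F D-q->E E-p->E E-q->E F-p->F F-q->F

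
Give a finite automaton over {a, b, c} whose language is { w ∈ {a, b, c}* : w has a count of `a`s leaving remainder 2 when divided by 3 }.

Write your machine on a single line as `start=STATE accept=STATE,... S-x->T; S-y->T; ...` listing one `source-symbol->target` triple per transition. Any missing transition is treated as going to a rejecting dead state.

start=s0; accept=s2; s0-a->s1; s0-b->s0; s0-c->s0; s1-a->s2; s1-b->s1; s1-c->s1; s2-a->s0; s2-b->s2; s2-c->s2

The only thing that matters is how many `a`s have appeared, reduced mod 3. Use one state per residue: s0 for 0, …, s2 for 2. Reading `a` moves to the next residue; anything else stays put. s2 is accepting.
With 3 states:
        a   b   c  
>  s0   s1  s0  s0 
   s1   s2  s1  s1 
 * s2   s0  s2  s2 
(> = start, * = accepting)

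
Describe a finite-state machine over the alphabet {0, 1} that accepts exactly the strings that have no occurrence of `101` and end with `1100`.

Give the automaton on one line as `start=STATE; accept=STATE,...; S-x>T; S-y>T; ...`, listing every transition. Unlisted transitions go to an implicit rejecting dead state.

start=q0; accept=q8; q0-0>q0; q0-1>q1; q1-0>q2; q1-1>q3; q2-0>q0; q2-1>q4; q3-0>q5; q3-1>q3; q4-0>q6; q4-1>q7; q5-0>q8; q5-1>q4; q6-0>q6; q6-1>q4; q7-0>q9; q7-1>q7; q8-0>q0; q8-1>q1; q9-0>q10; q9-1>q4; q10-0>q6; q10-1>q4

Handle the two conditions separately and then intersect. The first has 4 states tracking partial matches of the forbidden pattern `101`; the second has 5 states tracking how much of the suffix `1100` has currently been matched. A product state is a pair (one from each), accepting exactly when both do.
11 states suffice.
          0    1  
>  q0     q0   q1 
   q1     q2   q3 
   q2     q0   q4 
   q3     q5   q3 
   q4     q6   q7 
   q5     q8   q4 
   q6     q6   q4 
   q7     q9   q7 
 * q8     q0   q1 
   q9    q10   q4 
   q10    q6   q4 
(> = start, * = accepting)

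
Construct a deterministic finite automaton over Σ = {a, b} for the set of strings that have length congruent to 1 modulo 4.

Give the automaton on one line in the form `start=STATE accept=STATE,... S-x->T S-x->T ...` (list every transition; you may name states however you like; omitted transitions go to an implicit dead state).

start=S0 accept=S1 S0-a->S1 S0-b->S1 S1-a->S2 S1-b->S2 S2-a->S3 S2-b->S3 S3-a->S0 S3-b->S0

Count input length modulo 4: every symbol advances one step around the cycle S0 → S1 → S2 → S3 → S0. Accept at S1.
A 4-state machine:
        a   b  
>  S0   S1  S1 
 * S1   S2  S2 
   S2   S3  S3 
   S3   S0  S0 
(> = start, * = accepting)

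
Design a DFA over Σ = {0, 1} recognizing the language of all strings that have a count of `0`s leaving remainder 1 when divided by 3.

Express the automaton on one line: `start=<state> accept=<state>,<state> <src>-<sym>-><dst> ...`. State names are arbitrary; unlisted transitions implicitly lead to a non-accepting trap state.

The only thing that matters is how many `0`s have appeared, reduced mod 3. Use one state per residue: A for 0, …, C for 2. Reading `0` moves to the next residue; anything else stays put. B is accepting.
A 3-state machine:
       0  1 
>  A   B  A 
 * B   C  B 
   C   A  C 
(> = start, * = accepting)

start=A accept=B A-0->B A-1->A B-0->C B-1->B C-0->A C-1->C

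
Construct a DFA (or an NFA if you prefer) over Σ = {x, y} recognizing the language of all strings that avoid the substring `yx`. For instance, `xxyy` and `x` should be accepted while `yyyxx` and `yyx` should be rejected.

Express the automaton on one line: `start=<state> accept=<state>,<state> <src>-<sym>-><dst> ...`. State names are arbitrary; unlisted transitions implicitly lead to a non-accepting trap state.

start=q0 accept=q0,q1 q0-x->q0 q0-y->q1 q1-x->q2 q1-y->q1 q2-x->q2 q2-y->q2

Track partial matches of the forbidden pattern `yx`. State q2 is a dead state reached once `yx` has occurred; every other state accepts. q0 means no part of `yx` is currently matched.
A 3-state machine:
        x   y  
>* q0   q0  q1 
 * q1   q2  q1 
   q2   q2  q2 
(> = start, * = accepting)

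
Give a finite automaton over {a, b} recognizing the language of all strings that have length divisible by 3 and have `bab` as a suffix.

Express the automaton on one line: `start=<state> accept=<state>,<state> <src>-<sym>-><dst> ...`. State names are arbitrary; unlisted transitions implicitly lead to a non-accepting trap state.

Handle the two conditions separately and then intersect. The first has 3 states tracking the input length modulo 3; the second has 4 states tracking how much of the suffix `bab` has currently been matched. A product state is a pair (one from each), accepting exactly when both do.
          a    b  
>  s0     s1   s2 
   s1     s3   s4 
   s2     s5   s4 
   s3     s0   s6 
   s4     s7   s6 
   s5     s0   s8 
   s6     s9   s2 
   s7     s1  s10 
 * s8     s9   s2 
   s9     s3  s11 
   s10    s5   s4 
   s11    s7   s6 
(> = start, * = accepting)

start=s0 accept=s8 s0-a->s1 s0-b->s2 s1-a->s3 s1-b->s4 s2-a->s5 s2-b->s4 s3-a->s0 s3-b->s6 s4-a->s7 s4-b->s6 s5-a->s0 s5-b->s8 s6-a->s9 s6-b->s2 s7-a->s1 s7-b->s10 s8-a->s9 s8-b->s2 s9-a->s3 s9-b->s11 s10-a->s5 s10-b->s4 s11-a->s7 s11-b->s6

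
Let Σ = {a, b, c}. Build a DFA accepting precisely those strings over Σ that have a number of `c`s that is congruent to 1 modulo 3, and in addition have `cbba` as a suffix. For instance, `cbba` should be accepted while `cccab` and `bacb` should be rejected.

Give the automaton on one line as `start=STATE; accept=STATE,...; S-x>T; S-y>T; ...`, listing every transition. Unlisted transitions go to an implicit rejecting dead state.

start=s0; accept=s6; s0-a>s0; s0-b>s0; s0-c>s1; s1-a>s2; s1-b>s3; s1-c>s4; s2-a>s2; s2-b>s2; s2-c>s4; s3-a>s2; s3-b>s5; s3-c>s4; s4-a>s4; s4-b>s4; s4-c>s0; s5-a>s6; s5-b>s2; s5-c>s4; s6-a>s2; s6-b>s2; s6-c>s4

Handle the two conditions separately and then intersect. The first has 3 states tracking the count of `c`s modulo 3; the second has 5 states tracking how much of the suffix `cbba` has currently been matched. A product state is a pair (one from each), accepting exactly when both do. Equivalent product states are then merged.
7 states suffice.
        a   b   c  
>  s0   s0  s0  s1 
   s1   s2  s3  s4 
   s2   s2  s2  s4 
   s3   s2  s5  s4 
   s4   s4  s4  s0 
   s5   s6  s2  s4 
 * s6   s2  s2  s4 
(> = start, * = accepting)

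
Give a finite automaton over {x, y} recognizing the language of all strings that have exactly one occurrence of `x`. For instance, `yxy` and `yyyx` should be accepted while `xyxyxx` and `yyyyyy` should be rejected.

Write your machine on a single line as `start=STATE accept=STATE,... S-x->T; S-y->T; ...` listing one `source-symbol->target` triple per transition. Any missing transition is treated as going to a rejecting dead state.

Count `x`s, saturating at 2: state q0 means no `x` yet, q1 means one `x` seen, q2 means more than one. Each `x` increments (capped at q2); other symbols loop. Accept from {q1}.
        x   y  
>  q0   q1  q0 
 * q1   q2  q1 
   q2   q2  q2 
(> = start, * = accepting)

start=q0; accept=q1; q0-x->q1; q0-y->q0; q1-x->q2; q1-y->q1; q2-x->q2; q2-y->q2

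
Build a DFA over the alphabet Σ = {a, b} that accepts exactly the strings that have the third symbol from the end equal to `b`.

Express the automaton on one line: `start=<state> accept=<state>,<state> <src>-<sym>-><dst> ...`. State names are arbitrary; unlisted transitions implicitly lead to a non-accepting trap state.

start=q0 accept=q11,q12,q13,q14 q0-a->q1 q0-b->q2 q1-a->q3 q1-b->q4 q2-a->q5 q2-b->q6 q3-a->q7 q3-b->q8 q4-a->q9 q4-b->q10 q5-a->q11 q5-b->q12 q6-a->q13 q6-b->q14 q7-a->q7 q7-b->q8 q8-a->q9 q8-b->q10 q9-a->q11 q9-b->q12 q10-a->q13 q10-b->q14 q11-a->q7 q11-b->q8 q12-a->q9 q12-b->q10 q13-a->q11 q13-b->q12 q14-a->q13 q14-b->q14

Because acceptance depends on a position counted from the end, the machine has to buffer the most recent 3 symbols. Make each state the string of the last up-to-3 symbols read; on input `x` shift the window left and append `x`. Accept when the buffered window has length 3 and begins with `b`.
          a    b  
>  q0     q1   q2 
   q1     q3   q4 
   q2     q5   q6 
   q3     q7   q8 
   q4     q9  q10 
   q5    q11  q12 
   q6    q13  q14 
   q7     q7   q8 
   q8     q9  q10 
   q9    q11  q12 
   q10   q13  q14 
 * q11    q7   q8 
 * q12    q9  q10 
 * q13   q11  q12 
 * q14   q13  q14 
(> = start, * = accepting)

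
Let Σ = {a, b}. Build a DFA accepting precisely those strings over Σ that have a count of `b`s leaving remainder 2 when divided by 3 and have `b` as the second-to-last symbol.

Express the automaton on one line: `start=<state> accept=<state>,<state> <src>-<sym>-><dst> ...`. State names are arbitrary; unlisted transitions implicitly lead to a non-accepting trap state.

start=S0 accept=S3,S5 S0-a->S0 S0-b->S1 S1-a->S2 S1-b->S3 S2-a->S2 S2-b->S4 S3-a->S5 S3-b->S0 S4-a->S5 S4-b->S0 S5-a->S6 S5-b->S0 S6-a->S6 S6-b->S0

Build one automaton per condition and run them in lockstep. One (3 states) tracks the count of `b`s modulo 3; the other (7 states) tracks the last 2 symbols read. Each combined state is a pair, one component from each; accept when both components accept. Equivalent product states are then merged.
A 7-state machine:
        a   b  
>  S0   S0  S1 
   S1   S2  S3 
   S2   S2  S4 
 * S3   S5  S0 
   S4   S5  S0 
 * S5   S6  S0 
   S6   S6  S0 
(> = start, * = accepting)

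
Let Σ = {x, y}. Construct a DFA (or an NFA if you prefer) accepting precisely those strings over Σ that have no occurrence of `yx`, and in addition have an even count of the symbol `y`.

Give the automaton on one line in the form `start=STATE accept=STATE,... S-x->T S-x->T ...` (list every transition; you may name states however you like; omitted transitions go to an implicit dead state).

Build one automaton per condition and run them in lockstep. The first has 3 states tracking partial matches of the forbidden pattern `yx`; the second has 2 states tracking the count of `y`s modulo 2. A product state is a pair (one from each), accepting exactly when both do.
With 5 states:
        x   y  
>* q0   q0  q1 
   q1   q2  q3 
   q2   q2  q4 
 * q3   q4  q1 
   q4   q4  q2 
(> = start, * = accepting)

start=q0 accept=q0,q3 q0-x->q0 q0-y->q1 q1-x->q2 q1-y->q3 q2-x->q2 q2-y->q4 q3-x->q4 q3-y->q1 q4-x->q4 q4-y->q2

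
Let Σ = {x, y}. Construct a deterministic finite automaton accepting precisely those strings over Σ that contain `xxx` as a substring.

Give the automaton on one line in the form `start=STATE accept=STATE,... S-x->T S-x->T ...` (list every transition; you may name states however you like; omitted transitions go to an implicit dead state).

Track how much of `xxx` has been matched so far: state q0 is no progress, q3 is the absorbing accept state reached once `xxx` has occurred. Intermediate states record partial matches; on a mismatch, fall back to the longest reusable overlap.
With 4 states:
        x   y  
>  q0   q1  q0 
   q1   q2  q0 
   q2   q3  q0 
 * q3   q3  q3 
(> = start, * = accepting)

start=q0 accept=q3 q0-x->q1 q0-y->q0 q1-x->q2 q1-y->q0 q2-x->q3 q2-y->q0 q3-x->q3 q3-y->q3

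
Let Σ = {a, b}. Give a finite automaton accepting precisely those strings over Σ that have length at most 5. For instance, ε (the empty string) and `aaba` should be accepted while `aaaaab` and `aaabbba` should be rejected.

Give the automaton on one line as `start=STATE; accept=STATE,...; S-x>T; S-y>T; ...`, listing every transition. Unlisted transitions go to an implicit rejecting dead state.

start=S0; accept=S0,S1,S2,S3,S4,S5; S0-a>S1; S0-b>S1; S1-a>S2; S1-b>S2; S2-a>S3; S2-b>S3; S3-a>S4; S3-b>S4; S4-a>S5; S4-b>S5; S5-a>S6; S5-b>S6; S6-a>S6; S6-b>S6

Count input length up to 6: every symbol moves from S0 toward S6, which means 'more than 5' and absorbs. Accept from {S0, S1, S2, S3, S4, S5}.
        a   b  
>* S0   S1  S1 
 * S1   S2  S2 
 * S2   S3  S3 
 * S3   S4  S4 
 * S4   S5  S5 
 * S5   S6  S6 
   S6   S6  S6 
(> = start, * = accepting)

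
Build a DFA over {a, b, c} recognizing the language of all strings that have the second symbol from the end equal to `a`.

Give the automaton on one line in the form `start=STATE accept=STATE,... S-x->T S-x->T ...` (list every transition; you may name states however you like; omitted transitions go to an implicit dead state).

start=s0 accept=s4,s5,s6 s0-a->s1 s0-b->s2 s0-c->s3 s1-a->s4 s1-b->s5 s1-c->s6 s2-a->s7 s2-b->s8 s2-c->s9 s3-a->s10 s3-b->s11 s3-c->s12 s4-a->s4 s4-b->s5 s4-c->s6 s5-a->s7 s5-b->s8 s5-c->s9 s6-a->s10 s6-b->s11 s6-c->s12 s7-a->s4 s7-b->s5 s7-c->s6 s8-a->s7 s8-b->s8 s8-c->s9 s9-a->s10 s9-b->s11 s9-c->s12 s10-a->s4 s10-b->s5 s10-c->s6 s11-a->s7 s11-b->s8 s11-c->s9 s12-a->s10 s12-b->s11 s12-c->s12

A DFA must remember the last 2 symbols (since which symbol is second-to-last isn't known until the input ends). Use one state per possible window of the last ≤2 symbols; accept from those whose window starts with `a`.
With 13 states:
          a    b    c  
>  s0     s1   s2   s3 
   s1     s4   s5   s6 
   s2     s7   s8   s9 
   s3    s10  s11  s12 
 * s4     s4   s5   s6 
 * s5     s7   s8   s9 
 * s6    s10  s11  s12 
   s7     s4   s5   s6 
   s8     s7   s8   s9 
   s9    s10  s11  s12 
   s10    s4   s5   s6 
   s11    s7   s8   s9 
   s12   s10  s11  s12 
(> = start, * = accepting)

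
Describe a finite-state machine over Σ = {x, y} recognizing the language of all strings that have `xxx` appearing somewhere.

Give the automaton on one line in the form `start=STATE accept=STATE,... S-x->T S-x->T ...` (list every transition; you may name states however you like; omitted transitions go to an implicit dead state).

States s0..s2 record the length of the longest prefix of `xxx` that matches the current input suffix. Reaching s3 means `xxx` has been seen, and we stay there forever. Accept from s3.
4 states suffice.
        x   y  
>  s0   s1  s0 
   s1   s2  s0 
   s2   s3  s0 
 * s3   s3  s3 
(> = start, * = accepting)

start=s0 accept=s3 s0-x->s1 s0-y->s0 s1-x->s2 s1-y->s0 s2-x->s3 s2-y->s0 s3-x->s3 s3-y->s3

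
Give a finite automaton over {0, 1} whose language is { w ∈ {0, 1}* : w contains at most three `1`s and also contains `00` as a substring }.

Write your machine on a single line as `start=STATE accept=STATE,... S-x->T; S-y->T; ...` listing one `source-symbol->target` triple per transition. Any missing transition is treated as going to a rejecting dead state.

start=q0; accept=q3,q6,q9,q12; q0-0->q1; q0-1->q2; q1-0->q3; q1-1->q2; q2-0->q4; q2-1->q5; q3-0->q3; q3-1->q6; q4-0->q6; q4-1->q5; q5-0->q7; q5-1->q8; q6-0->q6; q6-1->q9; q7-0->q9; q7-1->q8; q8-0->q10; q8-1->q11; q9-0->q9; q9-1->q12; q10-0->q12; q10-1->q11; q11-0->q11; q11-1->q11; q12-0->q12; q12-1->q11

Handle the two conditions separately and then intersect. The first has 5 states tracking the count of `1`s, saturating at 4; the second has 3 states tracking whether and how much of `00` has been seen. A product state is a pair (one from each), accepting exactly when both do. Minimizing collapses redundant product states.
          0    1  
>  q0     q1   q2 
   q1     q3   q2 
   q2     q4   q5 
 * q3     q3   q6 
   q4     q6   q5 
   q5     q7   q8 
 * q6     q6   q9 
   q7     q9   q8 
   q8    q10  q11 
 * q9     q9  q12 
   q10   q12  q11 
   q11   q11  q11 
 * q12   q12  q11 
(> = start, * = accepting)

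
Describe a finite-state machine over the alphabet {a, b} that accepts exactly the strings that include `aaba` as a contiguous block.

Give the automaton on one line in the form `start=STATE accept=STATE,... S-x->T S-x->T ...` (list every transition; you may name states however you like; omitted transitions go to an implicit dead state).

start=q0 accept=q4 q0-a->q1 q0-b->q0 q1-a->q2 q1-b->q0 q2-a->q2 q2-b->q3 q3-a->q4 q3-b->q0 q4-a->q4 q4-b->q4

States q0..q3 record the length of the longest prefix of `aaba` that matches the current input suffix. Reaching q4 means `aaba` has been seen, and we stay there forever. Accept from q4.
5 states suffice.
        a   b  
>  q0   q1  q0 
   q1   q2  q0 
   q2   q2  q3 
   q3   q4  q0 
 * q4   q4  q4 
(> = start, * = accepting)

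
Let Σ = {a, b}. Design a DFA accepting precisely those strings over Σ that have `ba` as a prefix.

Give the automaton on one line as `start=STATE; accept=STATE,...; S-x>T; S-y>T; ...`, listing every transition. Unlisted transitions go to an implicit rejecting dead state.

Walk along `ba` while the input agrees: from q0 take `b` to q1, and so on. Any deviation drops to the rejecting sink q3. Once q2 is reached the prefix is confirmed and every continuation is accepted.
With 4 states:
        a   b  
>  q0   q3  q1 
   q1   q2  q3 
 * q2   q2  q2 
   q3   q3  q3 
(> = start, * = accepting)

start=q0; accept=q2; q0-a>q3; q0-b>q1; q1-a>q2; q1-b>q3; q2-a>q2; q2-b>q2; q3-a>q3; q3-b>q3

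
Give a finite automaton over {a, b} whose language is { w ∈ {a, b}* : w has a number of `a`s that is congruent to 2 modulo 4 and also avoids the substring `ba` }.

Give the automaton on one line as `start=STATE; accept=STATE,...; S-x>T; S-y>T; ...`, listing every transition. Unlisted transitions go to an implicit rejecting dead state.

Handle the two conditions separately and then intersect. One (4 states) tracks the count of `a`s modulo 4; the other (3 states) tracks partial matches of the forbidden pattern `ba`. Each combined state is a pair, one component from each; accept when both components accept. Equivalent product states are then merged.
With 6 states:
        a   b  
>  q0   q1  q2 
   q1   q3  q2 
   q2   q2  q2 
 * q3   q4  q5 
   q4   q0  q2 
 * q5   q2  q5 
(> = start, * = accepting)

start=q0; accept=q3,q5; q0-a>q1; q0-b>q2; q1-a>q3; q1-b>q2; q2-a>q2; q2-b>q2; q3-a>q4; q3-b>q5; q4-a>q0; q4-b>q2; q5-a>q2; q5-b>q5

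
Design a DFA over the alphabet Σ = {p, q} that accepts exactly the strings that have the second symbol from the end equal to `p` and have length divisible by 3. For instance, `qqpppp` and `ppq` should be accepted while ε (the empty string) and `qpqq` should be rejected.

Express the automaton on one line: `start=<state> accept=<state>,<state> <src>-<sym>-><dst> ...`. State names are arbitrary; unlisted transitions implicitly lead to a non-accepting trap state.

start=S0 accept=S4 S0-p->S1 S0-q->S1 S1-p->S2 S1-q->S3 S2-p->S4 S2-q->S4 S3-p->S0 S3-q->S0 S4-p->S1 S4-q->S1

Build one automaton per condition and run them in lockstep. One (7 states) tracks the last 2 symbols read; the other (3 states) tracks the input length modulo 3. Each combined state is a pair, one component from each; accept when both components accept. Equivalent product states are then merged.
5 states suffice.
        p   q  
>  S0   S1  S1 
   S1   S2  S3 
   S2   S4  S4 
   S3   S0  S0 
 * S4   S1  S1 
(> = start, * = accepting)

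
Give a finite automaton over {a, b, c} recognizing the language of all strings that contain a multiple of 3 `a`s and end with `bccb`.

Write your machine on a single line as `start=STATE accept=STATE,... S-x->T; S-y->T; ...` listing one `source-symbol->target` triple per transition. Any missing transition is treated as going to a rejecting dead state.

start=s0; accept=s11; s0-a->s1; s0-b->s2; s0-c->s0; s1-a->s3; s1-b->s4; s1-c->s1; s2-a->s1; s2-b->s2; s2-c->s5; s3-a->s0; s3-b->s6; s3-c->s3; s4-a->s3; s4-b->s4; s4-c->s7; s5-a->s1; s5-b->s2; s5-c->s8; s6-a->s0; s6-b->s6; s6-c->s9; s7-a->s3; s7-b->s4; s7-c->s10; s8-a->s1; s8-b->s11; s8-c->s0; s9-a->s0; s9-b->s6; s9-c->s12; s10-a->s3; s10-b->s13; s10-c->s1; s11-a->s1; s11-b->s2; s11-c->s5; s12-a->s0; s12-b->s14; s12-c->s3; s13-a->s3; s13-b->s4; s13-c->s7; s14-a->s0; s14-b->s6; s14-c->s9

Build one automaton per condition and run them in lockstep. One (3 states) tracks the count of `a`s modulo 3; the other (5 states) tracks how much of the suffix `bccb` has currently been matched. Each combined state is a pair, one component from each; accept when both components accept.
With 15 states:
          a    b    c  
>  s0     s1   s2   s0 
   s1     s3   s4   s1 
   s2     s1   s2   s5 
   s3     s0   s6   s3 
   s4     s3   s4   s7 
   s5     s1   s2   s8 
   s6     s0   s6   s9 
   s7     s3   s4  s10 
   s8     s1  s11   s0 
   s9     s0   s6  s12 
   s10    s3  s13   s1 
 * s11    s1   s2   s5 
   s12    s0  s14   s3 
   s13    s3   s4   s7 
   s14    s0   s6   s9 
(> = start, * = accepting)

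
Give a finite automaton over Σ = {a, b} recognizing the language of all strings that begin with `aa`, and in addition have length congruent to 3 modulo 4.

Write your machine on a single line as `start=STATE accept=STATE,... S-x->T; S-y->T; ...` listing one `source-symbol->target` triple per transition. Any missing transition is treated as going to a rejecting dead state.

Handle the two conditions separately and then intersect. One (4 states) tracks whether the input so far still matches the prefix `aa`; the other (4 states) tracks the input length modulo 4. Each combined state is a pair, one component from each; accept when both components accept.
A 10-state machine:
        a   b  
>  S0   S1  S2 
   S1   S3  S4 
   S2   S4  S4 
   S3   S5  S5 
   S4   S6  S6 
 * S5   S7  S7 
   S6   S8  S8 
   S7   S9  S9 
   S8   S2  S2 
   S9   S3  S3 
(> = start, * = accepting)

start=S0; accept=S5; S0-a->S1; S0-b->S2; S1-a->S3; S1-b->S4; S2-a->S4; S2-b->S4; S3-a->S5; S3-b->S5; S4-a->S6; S4-b->S6; S5-a->S7; S5-b->S7; S6-a->S8; S6-b->S8; S7-a->S9; S7-b->S9; S8-a->S2; S8-b->S2; S9-a->S3; S9-b->S3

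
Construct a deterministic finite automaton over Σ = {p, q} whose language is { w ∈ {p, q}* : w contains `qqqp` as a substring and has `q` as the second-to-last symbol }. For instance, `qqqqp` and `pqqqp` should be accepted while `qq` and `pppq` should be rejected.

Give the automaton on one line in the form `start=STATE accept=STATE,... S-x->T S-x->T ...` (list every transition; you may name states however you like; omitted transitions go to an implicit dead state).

start=s0 accept=s4,s7 s0-p->s0 s0-q->s1 s1-p->s0 s1-q->s2 s2-p->s0 s2-q->s3 s3-p->s4 s3-q->s3 s4-p->s5 s4-q->s6 s5-p->s5 s5-q->s6 s6-p->s4 s6-q->s7 s7-p->s4 s7-q->s7

Build one automaton per condition and run them in lockstep. One (5 states) tracks whether and how much of `qqqp` has been seen; the other (7 states) tracks the last 2 symbols read. Each combined state is a pair, one component from each; accept when both components accept. Minimizing collapses redundant product states.
8 states suffice.
        p   q  
>  s0   s0  s1 
   s1   s0  s2 
   s2   s0  s3 
   s3   s4  s3 
 * s4   s5  s6 
   s5   s5  s6 
   s6   s4  s7 
 * s7   s4  s7 
(> = start, * = accepting)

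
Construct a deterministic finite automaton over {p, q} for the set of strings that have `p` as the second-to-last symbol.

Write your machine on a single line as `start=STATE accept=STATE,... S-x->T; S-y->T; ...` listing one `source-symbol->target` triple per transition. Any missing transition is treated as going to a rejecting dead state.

start=s0; accept=s3,s4; s0-p->s1; s0-q->s2; s1-p->s3; s1-q->s4; s2-p->s5; s2-q->s6; s3-p->s3; s3-q->s4; s4-p->s5; s4-q->s6; s5-p->s3; s5-q->s4; s6-p->s5; s6-q->s6

A DFA must remember the last 2 symbols (since which symbol is second-to-last isn't known until the input ends). Use one state per possible window of the last ≤2 symbols; accept from those whose window starts with `p`.
7 states suffice.
        p   q  
>  s0   s1  s2 
   s1   s3  s4 
   s2   s5  s6 
 * s3   s3  s4 
 * s4   s5  s6 
   s5   s3  s4 
   s6   s5  s6 
(> = start, * = accepting)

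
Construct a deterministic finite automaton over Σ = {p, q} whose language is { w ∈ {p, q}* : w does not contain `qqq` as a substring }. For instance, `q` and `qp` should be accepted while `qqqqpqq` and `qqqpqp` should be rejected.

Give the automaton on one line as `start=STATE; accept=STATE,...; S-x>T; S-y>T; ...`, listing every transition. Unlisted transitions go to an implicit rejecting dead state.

This is the complement of 'contains `qqq`'. Use the same substring-matching states — s0 through s3 holding how much of `qqq` has just been matched — but flip the accepting set: everything except the trap s3 accepts.
        p   q  
>* s0   s0  s1 
 * s1   s0  s2 
 * s2   s0  s3 
   s3   s3  s3 
(> = start, * = accepting)

start=s0; accept=s0,s1,s2; s0-p>s0; s0-q>s1; s1-p>s0; s1-q>s2; s2-p>s0; s2-q>s3; s3-p>s3; s3-q>s3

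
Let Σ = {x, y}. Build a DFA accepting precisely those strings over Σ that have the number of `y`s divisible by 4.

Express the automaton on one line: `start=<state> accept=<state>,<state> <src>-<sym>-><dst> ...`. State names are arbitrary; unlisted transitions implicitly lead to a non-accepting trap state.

Keep the running count of `y`s modulo 4: each `y` advances along the cycle q0 → q1 → q2 → q3 → q0 while other symbols loop. Accept at q0.
With 4 states:
        x   y  
>* q0   q0  q1 
   q1   q1  q2 
   q2   q2  q3 
   q3   q3  q0 
(> = start, * = accepting)

start=q0 accept=q0 q0-x->q0 q0-y->q1 q1-x->q1 q1-y->q2 q2-x->q2 q2-y->q3 q3-x->q3 q3-y->q0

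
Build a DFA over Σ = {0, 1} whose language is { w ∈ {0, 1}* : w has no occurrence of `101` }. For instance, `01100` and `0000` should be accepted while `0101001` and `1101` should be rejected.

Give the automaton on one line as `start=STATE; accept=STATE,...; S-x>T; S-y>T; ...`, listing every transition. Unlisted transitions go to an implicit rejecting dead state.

start=s0; accept=s0,s1,s2; s0-0>s0; s0-1>s1; s1-0>s2; s1-1>s1; s2-0>s0; s2-1>s3; s3-0>s3; s3-1>s3

Track partial matches of the forbidden pattern `101`. State s3 is a dead state reached once `101` has occurred; every other state accepts. s0 means no part of `101` is currently matched.
With 4 states:
        0   1  
>* s0   s0  s1 
 * s1   s2  s1 
 * s2   s0  s3 
   s3   s3  s3 
(> = start, * = accepting)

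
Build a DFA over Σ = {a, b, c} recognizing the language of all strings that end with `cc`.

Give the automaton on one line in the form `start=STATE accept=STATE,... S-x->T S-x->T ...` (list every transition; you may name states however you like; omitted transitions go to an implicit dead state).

Remember how much of `cc` the current input suffix matches. State S0 means no match yet; S1 means the last symbol is `c`; S2 means the last 2 symbols are `cc`. Only S2 accepts. On a mismatch, fall back to the longest proper suffix that is still a prefix of `cc`.
        a   b   c  
>  S0   S0  S0  S1 
   S1   S0  S0  S2 
 * S2   S0  S0  S2 
(> = start, * = accepting)

start=S0 accept=S2 S0-a->S0 S0-b->S0 S0-c->S1 S1-a->S0 S1-b->S0 S1-c->S2 S2-a->S0 S2-b->S0 S2-c->S2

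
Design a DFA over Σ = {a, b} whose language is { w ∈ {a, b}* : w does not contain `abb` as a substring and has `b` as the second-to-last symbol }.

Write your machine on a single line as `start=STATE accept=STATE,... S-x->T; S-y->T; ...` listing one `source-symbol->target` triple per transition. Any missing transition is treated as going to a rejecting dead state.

start=q0; accept=q5,q6; q0-a->q1; q0-b->q2; q1-a->q3; q1-b->q4; q2-a->q5; q2-b->q6; q3-a->q3; q3-b->q4; q4-a->q5; q4-b->q7; q5-a->q3; q5-b->q4; q6-a->q5; q6-b->q6; q7-a->q8; q7-b->q7; q8-a->q9; q8-b->q10; q9-a->q9; q9-b->q10; q10-a->q8; q10-b->q7

Run two small machines in parallel and take their product. One (4 states) tracks partial matches of the forbidden pattern `abb`; the other (7 states) tracks the last 2 symbols read. Each combined state is a pair, one component from each; accept when both components accept.
An 11-state machine:
          a    b  
>  q0     q1   q2 
   q1     q3   q4 
   q2     q5   q6 
   q3     q3   q4 
   q4     q5   q7 
 * q5     q3   q4 
 * q6     q5   q6 
   q7     q8   q7 
   q8     q9  q10 
   q9     q9  q10 
   q10    q8   q7 
(> = start, * = accepting)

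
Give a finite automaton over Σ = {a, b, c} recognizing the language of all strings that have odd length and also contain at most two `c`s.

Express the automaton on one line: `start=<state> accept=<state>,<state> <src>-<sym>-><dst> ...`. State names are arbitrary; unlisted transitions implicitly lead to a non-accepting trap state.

start=q0 accept=q1,q2,q5 q0-a->q1 q0-b->q1 q0-c->q2 q1-a->q0 q1-b->q0 q1-c->q3 q2-a->q3 q2-b->q3 q2-c->q4 q3-a->q2 q3-b->q2 q3-c->q5 q4-a->q5 q4-b->q5 q4-c->q6 q5-a->q4 q5-b->q4 q5-c->q7 q6-a->q7 q6-b->q7 q6-c->q7 q7-a->q6 q7-b->q6 q7-c->q6

Build one automaton per condition and run them in lockstep. The first has 2 states tracking the input length modulo 2; the second has 4 states tracking the count of `c`s, saturating at 3. A product state is a pair (one from each), accepting exactly when both do.
With 8 states:
        a   b   c  
>  q0   q1  q1  q2 
 * q1   q0  q0  q3 
 * q2   q3  q3  q4 
   q3   q2  q2  q5 
   q4   q5  q5  q6 
 * q5   q4  q4  q7 
   q6   q7  q7  q7 
   q7   q6  q6  q6 
(> = start, * = accepting)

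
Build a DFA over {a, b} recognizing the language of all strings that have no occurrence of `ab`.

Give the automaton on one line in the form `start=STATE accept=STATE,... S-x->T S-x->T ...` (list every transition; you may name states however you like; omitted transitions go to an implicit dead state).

Track partial matches of the forbidden pattern `ab`. State q2 is a dead state reached once `ab` has occurred; every other state accepts. q0 means no part of `ab` is currently matched.
With 3 states:
        a   b  
>* q0   q1  q0 
 * q1   q1  q2 
   q2   q2  q2 
(> = start, * = accepting)

start=q0 accept=q0,q1 q0-a->q1 q0-b->q0 q1-a->q1 q1-b->q2 q2-a->q2 q2-b->q2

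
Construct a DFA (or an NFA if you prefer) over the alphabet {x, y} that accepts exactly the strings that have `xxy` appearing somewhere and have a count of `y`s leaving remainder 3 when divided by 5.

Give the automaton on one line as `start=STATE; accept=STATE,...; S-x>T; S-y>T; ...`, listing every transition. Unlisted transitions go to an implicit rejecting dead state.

Run two small machines in parallel and take their product. One (4 states) tracks whether and how much of `xxy` has been seen; the other (5 states) tracks the count of `y`s modulo 5. Each combined state is a pair, one component from each; accept when both components accept.
20 states suffice.
          x    y  
>  q0     q1   q2 
   q1     q3   q2 
   q2     q4   q5 
   q3     q3   q6 
   q4     q7   q5 
   q5     q8   q9 
   q6     q6  q10 
   q7     q7  q10 
   q8    q11   q9 
   q9    q12  q13 
   q10   q10  q14 
   q11   q11  q14 
   q12   q15  q13 
   q13   q16   q0 
 * q14   q14  q17 
   q15   q15  q17 
   q16   q18   q0 
   q17   q17  q19 
   q18   q18  q19 
   q19   q19   q6 
(> = start, * = accepting)

start=q0; accept=q14; q0-x>q1; q0-y>q2; q1-x>q3; q1-y>q2; q2-x>q4; q2-y>q5; q3-x>q3; q3-y>q6; q4-x>q7; q4-y>q5; q5-x>q8; q5-y>q9; q6-x>q6; q6-y>q10; q7-x>q7; q7-y>q10; q8-x>q11; q8-y>q9; q9-x>q12; q9-y>q13; q10-x>q10; q10-y>q14; q11-x>q11; q11-y>q14; q12-x>q15; q12-y>q13; q13-x>q16; q13-y>q0; q14-x>q14; q14-y>q17; q15-x>q15; q15-y>q17; q16-x>q18; q16-y>q0; q17-x>q17; q17-y>q19; q18-x>q18; q18-y>q19; q19-x>q19; q19-y>q6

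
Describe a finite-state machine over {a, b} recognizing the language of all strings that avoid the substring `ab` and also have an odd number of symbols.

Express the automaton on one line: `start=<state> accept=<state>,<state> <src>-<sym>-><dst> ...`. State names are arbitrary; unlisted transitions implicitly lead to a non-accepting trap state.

start=s0 accept=s1,s2 s0-a->s1 s0-b->s2 s1-a->s3 s1-b->s4 s2-a->s3 s2-b->s0 s3-a->s1 s3-b->s4 s4-a->s4 s4-b->s4

Run two small machines in parallel and take their product. The first has 3 states tracking partial matches of the forbidden pattern `ab`; the second has 2 states tracking the input length modulo 2. A product state is a pair (one from each), accepting exactly when both do. Minimizing collapses redundant product states.
A 5-state machine:
        a   b  
>  s0   s1  s2 
 * s1   s3  s4 
 * s2   s3  s0 
   s3   s1  s4 
   s4   s4  s4 
(> = start, * = accepting)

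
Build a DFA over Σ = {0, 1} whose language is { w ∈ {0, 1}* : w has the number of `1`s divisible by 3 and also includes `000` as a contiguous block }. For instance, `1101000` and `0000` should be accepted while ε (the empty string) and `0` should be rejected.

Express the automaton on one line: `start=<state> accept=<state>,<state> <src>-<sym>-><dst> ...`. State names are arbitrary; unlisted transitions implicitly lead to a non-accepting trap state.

start=A accept=G A-0->B A-1->C B-0->D B-1->C C-0->E C-1->F D-0->G D-1->C E-0->H E-1->F F-0->I F-1->A G-0->G G-1->J H-0->J H-1->F I-0->K I-1->A J-0->J J-1->L K-0->L K-1->A L-0->L L-1->G

Build one automaton per condition and run them in lockstep. The first has 3 states tracking the count of `1`s modulo 3; the second has 4 states tracking whether and how much of `000` has been seen. A product state is a pair (one from each), accepting exactly when both do.
With 12 states:
       0  1 
>  A   B  C 
   B   D  C 
   C   E  F 
   D   G  C 
   E   H  F 
   F   I  A 
 * G   G  J 
   H   J  F 
   I   K  A 
   J   J  L 
   K   L  A 
   L   L  G 
(> = start, * = accepting)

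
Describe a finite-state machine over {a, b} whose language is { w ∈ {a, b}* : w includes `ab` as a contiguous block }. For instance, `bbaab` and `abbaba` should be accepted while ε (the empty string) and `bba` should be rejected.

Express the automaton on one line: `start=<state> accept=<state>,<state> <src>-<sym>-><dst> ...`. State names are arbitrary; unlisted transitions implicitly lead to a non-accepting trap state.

start=q0 accept=q2 q0-a->q1 q0-b->q0 q1-a->q1 q1-b->q2 q2-a->q2 q2-b->q2

Track how much of `ab` has been matched so far: state q0 is no progress, q2 is the absorbing accept state reached once `ab` has occurred. Intermediate states record partial matches; on a mismatch, fall back to the longest reusable overlap.
A 3-state machine:
        a   b  
>  q0   q1  q0 
   q1   q1  q2 
 * q2   q2  q2 
(> = start, * = accepting)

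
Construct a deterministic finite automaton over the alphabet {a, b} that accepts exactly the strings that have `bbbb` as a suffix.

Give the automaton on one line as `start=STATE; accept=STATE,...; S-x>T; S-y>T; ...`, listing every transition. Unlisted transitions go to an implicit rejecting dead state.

Let each state record the length of the longest suffix of the input read so far that is also a prefix of `bbbb`. q1 means the last symbol is `b`; q2 means the last 2 symbols are `bb`; q3 means the last 3 symbols are `bbb`; q4 means the last 4 symbols are `bbbb`. Accept only at q4, where the string currently ends in `bbbb`.
A 5-state machine:
        a   b  
>  q0   q0  q1 
   q1   q0  q2 
   q2   q0  q3 
   q3   q0  q4 
 * q4   q0  q4 
(> = start, * = accepting)

start=q0; accept=q4; q0-a>q0; q0-b>q1; q1-a>q0; q1-b>q2; q2-a>q0; q2-b>q3; q3-a>q0; q3-b>q4; q4-a>q0; q4-b>q4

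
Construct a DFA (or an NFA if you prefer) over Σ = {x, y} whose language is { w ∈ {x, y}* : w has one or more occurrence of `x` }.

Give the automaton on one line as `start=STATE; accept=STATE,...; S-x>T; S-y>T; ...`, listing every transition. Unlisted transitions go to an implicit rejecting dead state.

start=q0; accept=q1,q2; q0-x>q1; q0-y>q0; q1-x>q2; q1-y>q1; q2-x>q2; q2-y>q2

Only the number of `x`s matters, and only up to 2. Make a chain q0 → q1 → q2 advanced by each `x` (with q2 absorbing); every other symbol self-loops. The accepting set is {q1, q2}.
A 3-state machine:
        x   y  
>  q0   q1  q0 
 * q1   q2  q1 
 * q2   q2  q2 
(> = start, * = accepting)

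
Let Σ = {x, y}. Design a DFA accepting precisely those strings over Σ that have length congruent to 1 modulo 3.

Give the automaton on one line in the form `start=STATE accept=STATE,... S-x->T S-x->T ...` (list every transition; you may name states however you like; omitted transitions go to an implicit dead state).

Only the length mod 3 matters, so use a 3-cycle: from any state, every input symbol moves to the next state, wrapping q2 back to q0. Mark q1 accepting.
3 states suffice.
        x   y  
>  q0   q1  q1 
 * q1   q2  q2 
   q2   q0  q0 
(> = start, * = accepting)

start=q0 accept=q1 q0-x->q1 q0-y->q1 q1-x->q2 q1-y->q2 q2-x->q0 q2-y->q0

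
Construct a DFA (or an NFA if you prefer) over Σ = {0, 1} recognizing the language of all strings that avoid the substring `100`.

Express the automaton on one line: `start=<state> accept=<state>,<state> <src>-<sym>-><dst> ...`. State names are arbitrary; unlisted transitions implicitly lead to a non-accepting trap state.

This is the complement of 'contains `100`'. Use the same substring-matching states — s0 through s3 holding how much of `100` has just been matched — but flip the accepting set: everything except the trap s3 accepts.
4 states suffice.
        0   1  
>* s0   s0  s1 
 * s1   s2  s1 
 * s2   s3  s1 
   s3   s3  s3 
(> = start, * = accepting)

start=s0 accept=s0,s1,s2 s0-0->s0 s0-1->s1 s1-0->s2 s1-1->s1 s2-0->s3 s2-1->s1 s3-0->s3 s3-1->s3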